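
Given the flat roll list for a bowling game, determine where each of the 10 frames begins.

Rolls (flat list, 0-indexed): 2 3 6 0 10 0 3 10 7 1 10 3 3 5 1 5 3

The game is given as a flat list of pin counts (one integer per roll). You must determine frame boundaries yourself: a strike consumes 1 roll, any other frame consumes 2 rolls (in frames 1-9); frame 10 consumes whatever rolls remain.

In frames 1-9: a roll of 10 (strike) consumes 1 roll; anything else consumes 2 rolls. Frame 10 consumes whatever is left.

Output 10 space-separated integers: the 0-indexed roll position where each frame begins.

Frame 1 starts at roll index 0: rolls=2,3 (sum=5), consumes 2 rolls
Frame 2 starts at roll index 2: rolls=6,0 (sum=6), consumes 2 rolls
Frame 3 starts at roll index 4: roll=10 (strike), consumes 1 roll
Frame 4 starts at roll index 5: rolls=0,3 (sum=3), consumes 2 rolls
Frame 5 starts at roll index 7: roll=10 (strike), consumes 1 roll
Frame 6 starts at roll index 8: rolls=7,1 (sum=8), consumes 2 rolls
Frame 7 starts at roll index 10: roll=10 (strike), consumes 1 roll
Frame 8 starts at roll index 11: rolls=3,3 (sum=6), consumes 2 rolls
Frame 9 starts at roll index 13: rolls=5,1 (sum=6), consumes 2 rolls
Frame 10 starts at roll index 15: 2 remaining rolls

Answer: 0 2 4 5 7 8 10 11 13 15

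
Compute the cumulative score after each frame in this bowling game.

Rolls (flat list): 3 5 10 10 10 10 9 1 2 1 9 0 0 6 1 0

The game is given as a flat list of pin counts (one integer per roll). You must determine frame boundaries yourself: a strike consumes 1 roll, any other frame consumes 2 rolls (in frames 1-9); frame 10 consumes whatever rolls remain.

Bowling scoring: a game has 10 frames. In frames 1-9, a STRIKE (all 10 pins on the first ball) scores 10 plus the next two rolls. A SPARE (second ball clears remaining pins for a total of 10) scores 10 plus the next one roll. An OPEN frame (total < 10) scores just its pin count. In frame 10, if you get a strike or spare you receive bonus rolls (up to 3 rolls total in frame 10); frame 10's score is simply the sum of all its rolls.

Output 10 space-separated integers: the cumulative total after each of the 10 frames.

Frame 1: OPEN (3+5=8). Cumulative: 8
Frame 2: STRIKE. 10 + next two rolls (10+10) = 30. Cumulative: 38
Frame 3: STRIKE. 10 + next two rolls (10+10) = 30. Cumulative: 68
Frame 4: STRIKE. 10 + next two rolls (10+9) = 29. Cumulative: 97
Frame 5: STRIKE. 10 + next two rolls (9+1) = 20. Cumulative: 117
Frame 6: SPARE (9+1=10). 10 + next roll (2) = 12. Cumulative: 129
Frame 7: OPEN (2+1=3). Cumulative: 132
Frame 8: OPEN (9+0=9). Cumulative: 141
Frame 9: OPEN (0+6=6). Cumulative: 147
Frame 10: OPEN. Sum of all frame-10 rolls (1+0) = 1. Cumulative: 148

Answer: 8 38 68 97 117 129 132 141 147 148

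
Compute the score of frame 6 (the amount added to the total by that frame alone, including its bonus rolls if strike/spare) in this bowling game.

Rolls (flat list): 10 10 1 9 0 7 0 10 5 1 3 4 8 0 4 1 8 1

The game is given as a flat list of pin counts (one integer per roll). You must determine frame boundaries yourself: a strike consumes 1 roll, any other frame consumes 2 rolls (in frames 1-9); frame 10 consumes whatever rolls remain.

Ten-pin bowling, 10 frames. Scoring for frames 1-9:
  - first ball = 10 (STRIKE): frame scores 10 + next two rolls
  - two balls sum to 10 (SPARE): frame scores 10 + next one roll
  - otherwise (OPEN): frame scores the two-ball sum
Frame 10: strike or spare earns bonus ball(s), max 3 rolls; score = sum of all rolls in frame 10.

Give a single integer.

Answer: 6

Derivation:
Frame 1: STRIKE. 10 + next two rolls (10+1) = 21. Cumulative: 21
Frame 2: STRIKE. 10 + next two rolls (1+9) = 20. Cumulative: 41
Frame 3: SPARE (1+9=10). 10 + next roll (0) = 10. Cumulative: 51
Frame 4: OPEN (0+7=7). Cumulative: 58
Frame 5: SPARE (0+10=10). 10 + next roll (5) = 15. Cumulative: 73
Frame 6: OPEN (5+1=6). Cumulative: 79
Frame 7: OPEN (3+4=7). Cumulative: 86
Frame 8: OPEN (8+0=8). Cumulative: 94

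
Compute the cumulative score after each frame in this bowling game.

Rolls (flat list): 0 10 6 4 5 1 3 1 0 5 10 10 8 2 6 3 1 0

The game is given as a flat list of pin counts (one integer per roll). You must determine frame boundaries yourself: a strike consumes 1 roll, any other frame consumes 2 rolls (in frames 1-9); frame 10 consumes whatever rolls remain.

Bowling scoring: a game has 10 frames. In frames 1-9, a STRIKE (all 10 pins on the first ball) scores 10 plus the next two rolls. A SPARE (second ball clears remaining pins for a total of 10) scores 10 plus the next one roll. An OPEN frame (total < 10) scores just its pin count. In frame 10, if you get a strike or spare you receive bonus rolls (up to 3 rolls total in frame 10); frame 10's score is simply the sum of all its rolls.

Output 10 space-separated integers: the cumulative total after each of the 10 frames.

Frame 1: SPARE (0+10=10). 10 + next roll (6) = 16. Cumulative: 16
Frame 2: SPARE (6+4=10). 10 + next roll (5) = 15. Cumulative: 31
Frame 3: OPEN (5+1=6). Cumulative: 37
Frame 4: OPEN (3+1=4). Cumulative: 41
Frame 5: OPEN (0+5=5). Cumulative: 46
Frame 6: STRIKE. 10 + next two rolls (10+8) = 28. Cumulative: 74
Frame 7: STRIKE. 10 + next two rolls (8+2) = 20. Cumulative: 94
Frame 8: SPARE (8+2=10). 10 + next roll (6) = 16. Cumulative: 110
Frame 9: OPEN (6+3=9). Cumulative: 119
Frame 10: OPEN. Sum of all frame-10 rolls (1+0) = 1. Cumulative: 120

Answer: 16 31 37 41 46 74 94 110 119 120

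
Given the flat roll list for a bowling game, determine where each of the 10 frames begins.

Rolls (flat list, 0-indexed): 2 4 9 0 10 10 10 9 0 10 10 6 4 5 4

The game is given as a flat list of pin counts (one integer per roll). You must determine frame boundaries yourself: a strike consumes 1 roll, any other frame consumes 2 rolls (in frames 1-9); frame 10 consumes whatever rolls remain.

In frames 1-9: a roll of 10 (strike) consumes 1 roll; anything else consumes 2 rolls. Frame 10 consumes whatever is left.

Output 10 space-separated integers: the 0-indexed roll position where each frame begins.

Frame 1 starts at roll index 0: rolls=2,4 (sum=6), consumes 2 rolls
Frame 2 starts at roll index 2: rolls=9,0 (sum=9), consumes 2 rolls
Frame 3 starts at roll index 4: roll=10 (strike), consumes 1 roll
Frame 4 starts at roll index 5: roll=10 (strike), consumes 1 roll
Frame 5 starts at roll index 6: roll=10 (strike), consumes 1 roll
Frame 6 starts at roll index 7: rolls=9,0 (sum=9), consumes 2 rolls
Frame 7 starts at roll index 9: roll=10 (strike), consumes 1 roll
Frame 8 starts at roll index 10: roll=10 (strike), consumes 1 roll
Frame 9 starts at roll index 11: rolls=6,4 (sum=10), consumes 2 rolls
Frame 10 starts at roll index 13: 2 remaining rolls

Answer: 0 2 4 5 6 7 9 10 11 13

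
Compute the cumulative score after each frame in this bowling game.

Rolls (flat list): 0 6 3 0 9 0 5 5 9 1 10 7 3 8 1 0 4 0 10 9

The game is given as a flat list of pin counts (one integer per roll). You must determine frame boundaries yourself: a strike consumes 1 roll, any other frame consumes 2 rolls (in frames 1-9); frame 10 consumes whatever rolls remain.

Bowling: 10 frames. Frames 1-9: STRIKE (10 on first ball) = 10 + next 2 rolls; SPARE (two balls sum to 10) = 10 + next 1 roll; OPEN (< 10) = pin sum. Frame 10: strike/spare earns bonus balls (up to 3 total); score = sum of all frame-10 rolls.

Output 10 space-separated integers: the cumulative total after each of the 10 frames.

Frame 1: OPEN (0+6=6). Cumulative: 6
Frame 2: OPEN (3+0=3). Cumulative: 9
Frame 3: OPEN (9+0=9). Cumulative: 18
Frame 4: SPARE (5+5=10). 10 + next roll (9) = 19. Cumulative: 37
Frame 5: SPARE (9+1=10). 10 + next roll (10) = 20. Cumulative: 57
Frame 6: STRIKE. 10 + next two rolls (7+3) = 20. Cumulative: 77
Frame 7: SPARE (7+3=10). 10 + next roll (8) = 18. Cumulative: 95
Frame 8: OPEN (8+1=9). Cumulative: 104
Frame 9: OPEN (0+4=4). Cumulative: 108
Frame 10: SPARE. Sum of all frame-10 rolls (0+10+9) = 19. Cumulative: 127

Answer: 6 9 18 37 57 77 95 104 108 127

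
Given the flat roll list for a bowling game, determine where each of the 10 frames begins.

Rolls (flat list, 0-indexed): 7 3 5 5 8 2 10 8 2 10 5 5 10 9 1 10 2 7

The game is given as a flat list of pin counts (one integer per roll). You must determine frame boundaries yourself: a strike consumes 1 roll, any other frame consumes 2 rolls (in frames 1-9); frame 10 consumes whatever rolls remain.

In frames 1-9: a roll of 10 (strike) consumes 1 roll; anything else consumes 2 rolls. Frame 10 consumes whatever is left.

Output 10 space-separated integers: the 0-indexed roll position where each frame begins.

Frame 1 starts at roll index 0: rolls=7,3 (sum=10), consumes 2 rolls
Frame 2 starts at roll index 2: rolls=5,5 (sum=10), consumes 2 rolls
Frame 3 starts at roll index 4: rolls=8,2 (sum=10), consumes 2 rolls
Frame 4 starts at roll index 6: roll=10 (strike), consumes 1 roll
Frame 5 starts at roll index 7: rolls=8,2 (sum=10), consumes 2 rolls
Frame 6 starts at roll index 9: roll=10 (strike), consumes 1 roll
Frame 7 starts at roll index 10: rolls=5,5 (sum=10), consumes 2 rolls
Frame 8 starts at roll index 12: roll=10 (strike), consumes 1 roll
Frame 9 starts at roll index 13: rolls=9,1 (sum=10), consumes 2 rolls
Frame 10 starts at roll index 15: 3 remaining rolls

Answer: 0 2 4 6 7 9 10 12 13 15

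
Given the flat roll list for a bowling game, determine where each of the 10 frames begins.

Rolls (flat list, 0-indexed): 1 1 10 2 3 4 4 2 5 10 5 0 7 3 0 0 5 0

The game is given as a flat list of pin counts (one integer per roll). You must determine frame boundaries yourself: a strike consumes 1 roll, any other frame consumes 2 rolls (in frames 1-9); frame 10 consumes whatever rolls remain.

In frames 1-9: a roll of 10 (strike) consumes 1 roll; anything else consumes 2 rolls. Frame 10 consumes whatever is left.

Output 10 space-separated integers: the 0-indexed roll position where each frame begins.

Answer: 0 2 3 5 7 9 10 12 14 16

Derivation:
Frame 1 starts at roll index 0: rolls=1,1 (sum=2), consumes 2 rolls
Frame 2 starts at roll index 2: roll=10 (strike), consumes 1 roll
Frame 3 starts at roll index 3: rolls=2,3 (sum=5), consumes 2 rolls
Frame 4 starts at roll index 5: rolls=4,4 (sum=8), consumes 2 rolls
Frame 5 starts at roll index 7: rolls=2,5 (sum=7), consumes 2 rolls
Frame 6 starts at roll index 9: roll=10 (strike), consumes 1 roll
Frame 7 starts at roll index 10: rolls=5,0 (sum=5), consumes 2 rolls
Frame 8 starts at roll index 12: rolls=7,3 (sum=10), consumes 2 rolls
Frame 9 starts at roll index 14: rolls=0,0 (sum=0), consumes 2 rolls
Frame 10 starts at roll index 16: 2 remaining rolls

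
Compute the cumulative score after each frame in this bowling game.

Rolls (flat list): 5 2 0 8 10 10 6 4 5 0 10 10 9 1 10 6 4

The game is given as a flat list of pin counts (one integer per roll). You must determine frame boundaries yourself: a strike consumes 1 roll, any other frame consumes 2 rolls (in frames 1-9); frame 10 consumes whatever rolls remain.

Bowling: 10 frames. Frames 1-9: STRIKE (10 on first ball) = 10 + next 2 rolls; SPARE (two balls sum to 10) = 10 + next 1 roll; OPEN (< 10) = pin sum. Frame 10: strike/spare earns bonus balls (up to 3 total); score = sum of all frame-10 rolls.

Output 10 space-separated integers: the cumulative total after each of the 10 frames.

Answer: 7 15 41 61 76 81 110 130 150 170

Derivation:
Frame 1: OPEN (5+2=7). Cumulative: 7
Frame 2: OPEN (0+8=8). Cumulative: 15
Frame 3: STRIKE. 10 + next two rolls (10+6) = 26. Cumulative: 41
Frame 4: STRIKE. 10 + next two rolls (6+4) = 20. Cumulative: 61
Frame 5: SPARE (6+4=10). 10 + next roll (5) = 15. Cumulative: 76
Frame 6: OPEN (5+0=5). Cumulative: 81
Frame 7: STRIKE. 10 + next two rolls (10+9) = 29. Cumulative: 110
Frame 8: STRIKE. 10 + next two rolls (9+1) = 20. Cumulative: 130
Frame 9: SPARE (9+1=10). 10 + next roll (10) = 20. Cumulative: 150
Frame 10: STRIKE. Sum of all frame-10 rolls (10+6+4) = 20. Cumulative: 170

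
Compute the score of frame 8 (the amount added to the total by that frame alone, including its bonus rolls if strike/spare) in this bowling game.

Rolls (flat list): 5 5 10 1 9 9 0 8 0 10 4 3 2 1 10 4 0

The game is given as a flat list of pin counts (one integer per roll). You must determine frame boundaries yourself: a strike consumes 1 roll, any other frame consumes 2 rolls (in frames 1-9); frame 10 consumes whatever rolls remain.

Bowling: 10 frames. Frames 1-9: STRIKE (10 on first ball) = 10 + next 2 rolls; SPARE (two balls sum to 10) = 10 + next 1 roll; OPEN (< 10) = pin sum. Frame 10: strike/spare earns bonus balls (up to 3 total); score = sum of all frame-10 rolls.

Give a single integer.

Frame 1: SPARE (5+5=10). 10 + next roll (10) = 20. Cumulative: 20
Frame 2: STRIKE. 10 + next two rolls (1+9) = 20. Cumulative: 40
Frame 3: SPARE (1+9=10). 10 + next roll (9) = 19. Cumulative: 59
Frame 4: OPEN (9+0=9). Cumulative: 68
Frame 5: OPEN (8+0=8). Cumulative: 76
Frame 6: STRIKE. 10 + next two rolls (4+3) = 17. Cumulative: 93
Frame 7: OPEN (4+3=7). Cumulative: 100
Frame 8: OPEN (2+1=3). Cumulative: 103
Frame 9: STRIKE. 10 + next two rolls (4+0) = 14. Cumulative: 117
Frame 10: OPEN. Sum of all frame-10 rolls (4+0) = 4. Cumulative: 121

Answer: 3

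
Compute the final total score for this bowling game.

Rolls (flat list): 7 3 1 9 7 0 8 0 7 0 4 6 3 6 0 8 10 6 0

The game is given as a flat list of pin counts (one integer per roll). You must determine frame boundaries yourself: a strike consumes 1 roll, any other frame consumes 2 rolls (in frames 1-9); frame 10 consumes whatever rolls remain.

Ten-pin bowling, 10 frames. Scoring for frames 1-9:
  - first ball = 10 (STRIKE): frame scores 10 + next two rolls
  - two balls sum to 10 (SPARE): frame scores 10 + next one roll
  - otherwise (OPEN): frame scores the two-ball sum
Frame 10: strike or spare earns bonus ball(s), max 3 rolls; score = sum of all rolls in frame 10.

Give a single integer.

Answer: 102

Derivation:
Frame 1: SPARE (7+3=10). 10 + next roll (1) = 11. Cumulative: 11
Frame 2: SPARE (1+9=10). 10 + next roll (7) = 17. Cumulative: 28
Frame 3: OPEN (7+0=7). Cumulative: 35
Frame 4: OPEN (8+0=8). Cumulative: 43
Frame 5: OPEN (7+0=7). Cumulative: 50
Frame 6: SPARE (4+6=10). 10 + next roll (3) = 13. Cumulative: 63
Frame 7: OPEN (3+6=9). Cumulative: 72
Frame 8: OPEN (0+8=8). Cumulative: 80
Frame 9: STRIKE. 10 + next two rolls (6+0) = 16. Cumulative: 96
Frame 10: OPEN. Sum of all frame-10 rolls (6+0) = 6. Cumulative: 102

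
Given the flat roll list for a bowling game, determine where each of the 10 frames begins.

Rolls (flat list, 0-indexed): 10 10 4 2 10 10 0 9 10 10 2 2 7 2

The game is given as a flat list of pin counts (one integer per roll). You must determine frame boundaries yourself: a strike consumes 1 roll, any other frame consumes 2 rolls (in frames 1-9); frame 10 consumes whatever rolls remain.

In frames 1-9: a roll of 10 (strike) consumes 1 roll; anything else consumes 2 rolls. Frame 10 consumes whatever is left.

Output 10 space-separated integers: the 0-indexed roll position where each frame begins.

Answer: 0 1 2 4 5 6 8 9 10 12

Derivation:
Frame 1 starts at roll index 0: roll=10 (strike), consumes 1 roll
Frame 2 starts at roll index 1: roll=10 (strike), consumes 1 roll
Frame 3 starts at roll index 2: rolls=4,2 (sum=6), consumes 2 rolls
Frame 4 starts at roll index 4: roll=10 (strike), consumes 1 roll
Frame 5 starts at roll index 5: roll=10 (strike), consumes 1 roll
Frame 6 starts at roll index 6: rolls=0,9 (sum=9), consumes 2 rolls
Frame 7 starts at roll index 8: roll=10 (strike), consumes 1 roll
Frame 8 starts at roll index 9: roll=10 (strike), consumes 1 roll
Frame 9 starts at roll index 10: rolls=2,2 (sum=4), consumes 2 rolls
Frame 10 starts at roll index 12: 2 remaining rolls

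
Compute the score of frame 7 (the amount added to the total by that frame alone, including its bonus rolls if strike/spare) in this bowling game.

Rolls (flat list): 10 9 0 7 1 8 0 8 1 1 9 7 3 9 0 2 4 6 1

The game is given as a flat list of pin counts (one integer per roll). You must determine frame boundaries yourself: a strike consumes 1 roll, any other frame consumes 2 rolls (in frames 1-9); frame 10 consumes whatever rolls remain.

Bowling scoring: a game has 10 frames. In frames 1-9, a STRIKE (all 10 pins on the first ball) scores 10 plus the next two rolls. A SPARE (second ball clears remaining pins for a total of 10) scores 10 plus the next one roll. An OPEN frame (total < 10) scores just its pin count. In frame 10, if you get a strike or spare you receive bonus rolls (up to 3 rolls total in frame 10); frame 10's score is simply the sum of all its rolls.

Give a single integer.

Frame 1: STRIKE. 10 + next two rolls (9+0) = 19. Cumulative: 19
Frame 2: OPEN (9+0=9). Cumulative: 28
Frame 3: OPEN (7+1=8). Cumulative: 36
Frame 4: OPEN (8+0=8). Cumulative: 44
Frame 5: OPEN (8+1=9). Cumulative: 53
Frame 6: SPARE (1+9=10). 10 + next roll (7) = 17. Cumulative: 70
Frame 7: SPARE (7+3=10). 10 + next roll (9) = 19. Cumulative: 89
Frame 8: OPEN (9+0=9). Cumulative: 98
Frame 9: OPEN (2+4=6). Cumulative: 104

Answer: 19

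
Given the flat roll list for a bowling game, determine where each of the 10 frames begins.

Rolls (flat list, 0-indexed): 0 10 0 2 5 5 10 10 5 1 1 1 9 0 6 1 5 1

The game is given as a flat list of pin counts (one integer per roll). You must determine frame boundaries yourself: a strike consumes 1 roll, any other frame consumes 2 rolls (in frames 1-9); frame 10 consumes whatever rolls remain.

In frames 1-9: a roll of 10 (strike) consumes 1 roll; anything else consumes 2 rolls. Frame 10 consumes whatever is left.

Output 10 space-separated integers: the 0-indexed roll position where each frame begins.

Answer: 0 2 4 6 7 8 10 12 14 16

Derivation:
Frame 1 starts at roll index 0: rolls=0,10 (sum=10), consumes 2 rolls
Frame 2 starts at roll index 2: rolls=0,2 (sum=2), consumes 2 rolls
Frame 3 starts at roll index 4: rolls=5,5 (sum=10), consumes 2 rolls
Frame 4 starts at roll index 6: roll=10 (strike), consumes 1 roll
Frame 5 starts at roll index 7: roll=10 (strike), consumes 1 roll
Frame 6 starts at roll index 8: rolls=5,1 (sum=6), consumes 2 rolls
Frame 7 starts at roll index 10: rolls=1,1 (sum=2), consumes 2 rolls
Frame 8 starts at roll index 12: rolls=9,0 (sum=9), consumes 2 rolls
Frame 9 starts at roll index 14: rolls=6,1 (sum=7), consumes 2 rolls
Frame 10 starts at roll index 16: 2 remaining rolls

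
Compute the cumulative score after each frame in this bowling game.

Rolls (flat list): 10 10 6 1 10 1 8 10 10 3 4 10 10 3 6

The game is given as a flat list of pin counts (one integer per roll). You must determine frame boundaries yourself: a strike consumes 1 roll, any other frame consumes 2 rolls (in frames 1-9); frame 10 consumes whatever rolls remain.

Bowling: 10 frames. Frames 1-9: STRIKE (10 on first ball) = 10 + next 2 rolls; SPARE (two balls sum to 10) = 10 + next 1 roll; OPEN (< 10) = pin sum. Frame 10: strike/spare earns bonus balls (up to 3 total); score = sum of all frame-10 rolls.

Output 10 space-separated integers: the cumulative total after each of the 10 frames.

Answer: 26 43 50 69 78 101 118 125 148 167

Derivation:
Frame 1: STRIKE. 10 + next two rolls (10+6) = 26. Cumulative: 26
Frame 2: STRIKE. 10 + next two rolls (6+1) = 17. Cumulative: 43
Frame 3: OPEN (6+1=7). Cumulative: 50
Frame 4: STRIKE. 10 + next two rolls (1+8) = 19. Cumulative: 69
Frame 5: OPEN (1+8=9). Cumulative: 78
Frame 6: STRIKE. 10 + next two rolls (10+3) = 23. Cumulative: 101
Frame 7: STRIKE. 10 + next two rolls (3+4) = 17. Cumulative: 118
Frame 8: OPEN (3+4=7). Cumulative: 125
Frame 9: STRIKE. 10 + next two rolls (10+3) = 23. Cumulative: 148
Frame 10: STRIKE. Sum of all frame-10 rolls (10+3+6) = 19. Cumulative: 167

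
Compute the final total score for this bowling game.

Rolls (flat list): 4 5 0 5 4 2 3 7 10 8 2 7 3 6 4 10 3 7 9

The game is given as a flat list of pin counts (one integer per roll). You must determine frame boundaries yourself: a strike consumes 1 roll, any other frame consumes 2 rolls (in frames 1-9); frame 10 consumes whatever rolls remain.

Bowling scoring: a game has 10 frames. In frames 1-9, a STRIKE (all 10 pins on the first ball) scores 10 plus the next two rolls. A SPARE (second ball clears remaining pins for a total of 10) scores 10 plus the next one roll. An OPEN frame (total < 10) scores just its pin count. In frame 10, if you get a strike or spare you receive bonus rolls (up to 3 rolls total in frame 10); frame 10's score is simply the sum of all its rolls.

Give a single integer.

Answer: 152

Derivation:
Frame 1: OPEN (4+5=9). Cumulative: 9
Frame 2: OPEN (0+5=5). Cumulative: 14
Frame 3: OPEN (4+2=6). Cumulative: 20
Frame 4: SPARE (3+7=10). 10 + next roll (10) = 20. Cumulative: 40
Frame 5: STRIKE. 10 + next two rolls (8+2) = 20. Cumulative: 60
Frame 6: SPARE (8+2=10). 10 + next roll (7) = 17. Cumulative: 77
Frame 7: SPARE (7+3=10). 10 + next roll (6) = 16. Cumulative: 93
Frame 8: SPARE (6+4=10). 10 + next roll (10) = 20. Cumulative: 113
Frame 9: STRIKE. 10 + next two rolls (3+7) = 20. Cumulative: 133
Frame 10: SPARE. Sum of all frame-10 rolls (3+7+9) = 19. Cumulative: 152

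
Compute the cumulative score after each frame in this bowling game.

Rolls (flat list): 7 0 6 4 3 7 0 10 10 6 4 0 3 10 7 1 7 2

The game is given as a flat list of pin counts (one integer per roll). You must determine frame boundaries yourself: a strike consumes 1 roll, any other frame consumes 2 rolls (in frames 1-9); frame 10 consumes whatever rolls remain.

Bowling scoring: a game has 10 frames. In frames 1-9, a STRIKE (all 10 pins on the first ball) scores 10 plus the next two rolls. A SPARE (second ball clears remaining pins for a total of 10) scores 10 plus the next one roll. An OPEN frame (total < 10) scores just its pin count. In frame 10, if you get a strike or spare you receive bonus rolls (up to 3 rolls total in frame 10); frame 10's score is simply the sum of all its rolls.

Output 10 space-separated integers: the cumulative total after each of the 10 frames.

Answer: 7 20 30 50 70 80 83 101 109 118

Derivation:
Frame 1: OPEN (7+0=7). Cumulative: 7
Frame 2: SPARE (6+4=10). 10 + next roll (3) = 13. Cumulative: 20
Frame 3: SPARE (3+7=10). 10 + next roll (0) = 10. Cumulative: 30
Frame 4: SPARE (0+10=10). 10 + next roll (10) = 20. Cumulative: 50
Frame 5: STRIKE. 10 + next two rolls (6+4) = 20. Cumulative: 70
Frame 6: SPARE (6+4=10). 10 + next roll (0) = 10. Cumulative: 80
Frame 7: OPEN (0+3=3). Cumulative: 83
Frame 8: STRIKE. 10 + next two rolls (7+1) = 18. Cumulative: 101
Frame 9: OPEN (7+1=8). Cumulative: 109
Frame 10: OPEN. Sum of all frame-10 rolls (7+2) = 9. Cumulative: 118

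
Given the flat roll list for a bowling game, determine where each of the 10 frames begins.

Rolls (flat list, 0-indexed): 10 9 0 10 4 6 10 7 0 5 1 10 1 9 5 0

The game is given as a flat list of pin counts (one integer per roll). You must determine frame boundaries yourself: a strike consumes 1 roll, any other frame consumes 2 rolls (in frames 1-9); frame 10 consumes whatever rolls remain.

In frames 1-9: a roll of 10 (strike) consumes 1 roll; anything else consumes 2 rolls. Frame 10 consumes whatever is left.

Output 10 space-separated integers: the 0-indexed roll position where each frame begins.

Answer: 0 1 3 4 6 7 9 11 12 14

Derivation:
Frame 1 starts at roll index 0: roll=10 (strike), consumes 1 roll
Frame 2 starts at roll index 1: rolls=9,0 (sum=9), consumes 2 rolls
Frame 3 starts at roll index 3: roll=10 (strike), consumes 1 roll
Frame 4 starts at roll index 4: rolls=4,6 (sum=10), consumes 2 rolls
Frame 5 starts at roll index 6: roll=10 (strike), consumes 1 roll
Frame 6 starts at roll index 7: rolls=7,0 (sum=7), consumes 2 rolls
Frame 7 starts at roll index 9: rolls=5,1 (sum=6), consumes 2 rolls
Frame 8 starts at roll index 11: roll=10 (strike), consumes 1 roll
Frame 9 starts at roll index 12: rolls=1,9 (sum=10), consumes 2 rolls
Frame 10 starts at roll index 14: 2 remaining rolls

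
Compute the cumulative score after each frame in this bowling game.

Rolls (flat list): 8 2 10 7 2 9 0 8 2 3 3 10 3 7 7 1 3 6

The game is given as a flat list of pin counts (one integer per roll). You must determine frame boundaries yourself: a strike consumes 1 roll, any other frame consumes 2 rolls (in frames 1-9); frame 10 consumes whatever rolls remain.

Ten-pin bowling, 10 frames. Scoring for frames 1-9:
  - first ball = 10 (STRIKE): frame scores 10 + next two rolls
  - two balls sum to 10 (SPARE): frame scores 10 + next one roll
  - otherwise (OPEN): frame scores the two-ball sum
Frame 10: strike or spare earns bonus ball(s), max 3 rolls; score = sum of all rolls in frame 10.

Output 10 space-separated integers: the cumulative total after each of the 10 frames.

Answer: 20 39 48 57 70 76 96 113 121 130

Derivation:
Frame 1: SPARE (8+2=10). 10 + next roll (10) = 20. Cumulative: 20
Frame 2: STRIKE. 10 + next two rolls (7+2) = 19. Cumulative: 39
Frame 3: OPEN (7+2=9). Cumulative: 48
Frame 4: OPEN (9+0=9). Cumulative: 57
Frame 5: SPARE (8+2=10). 10 + next roll (3) = 13. Cumulative: 70
Frame 6: OPEN (3+3=6). Cumulative: 76
Frame 7: STRIKE. 10 + next two rolls (3+7) = 20. Cumulative: 96
Frame 8: SPARE (3+7=10). 10 + next roll (7) = 17. Cumulative: 113
Frame 9: OPEN (7+1=8). Cumulative: 121
Frame 10: OPEN. Sum of all frame-10 rolls (3+6) = 9. Cumulative: 130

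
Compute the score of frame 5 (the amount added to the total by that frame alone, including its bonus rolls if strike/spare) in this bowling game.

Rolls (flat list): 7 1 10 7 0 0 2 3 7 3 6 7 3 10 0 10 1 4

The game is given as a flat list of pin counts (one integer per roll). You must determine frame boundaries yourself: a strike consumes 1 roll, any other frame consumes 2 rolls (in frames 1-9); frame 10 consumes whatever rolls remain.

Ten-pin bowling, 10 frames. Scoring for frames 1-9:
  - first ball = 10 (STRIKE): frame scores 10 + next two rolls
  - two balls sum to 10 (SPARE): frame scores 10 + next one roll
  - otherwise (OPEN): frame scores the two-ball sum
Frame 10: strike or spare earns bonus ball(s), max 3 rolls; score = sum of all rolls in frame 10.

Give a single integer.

Frame 1: OPEN (7+1=8). Cumulative: 8
Frame 2: STRIKE. 10 + next two rolls (7+0) = 17. Cumulative: 25
Frame 3: OPEN (7+0=7). Cumulative: 32
Frame 4: OPEN (0+2=2). Cumulative: 34
Frame 5: SPARE (3+7=10). 10 + next roll (3) = 13. Cumulative: 47
Frame 6: OPEN (3+6=9). Cumulative: 56
Frame 7: SPARE (7+3=10). 10 + next roll (10) = 20. Cumulative: 76

Answer: 13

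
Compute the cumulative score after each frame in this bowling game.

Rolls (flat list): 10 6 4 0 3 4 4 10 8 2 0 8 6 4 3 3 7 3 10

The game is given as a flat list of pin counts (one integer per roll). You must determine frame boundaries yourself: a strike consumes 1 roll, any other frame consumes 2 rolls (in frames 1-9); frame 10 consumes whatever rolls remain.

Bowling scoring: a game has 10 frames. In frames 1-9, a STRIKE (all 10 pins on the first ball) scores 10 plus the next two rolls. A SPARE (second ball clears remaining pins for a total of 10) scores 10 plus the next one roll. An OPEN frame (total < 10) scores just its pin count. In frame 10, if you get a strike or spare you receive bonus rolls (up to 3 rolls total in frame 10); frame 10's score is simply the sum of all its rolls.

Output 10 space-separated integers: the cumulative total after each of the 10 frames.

Frame 1: STRIKE. 10 + next two rolls (6+4) = 20. Cumulative: 20
Frame 2: SPARE (6+4=10). 10 + next roll (0) = 10. Cumulative: 30
Frame 3: OPEN (0+3=3). Cumulative: 33
Frame 4: OPEN (4+4=8). Cumulative: 41
Frame 5: STRIKE. 10 + next two rolls (8+2) = 20. Cumulative: 61
Frame 6: SPARE (8+2=10). 10 + next roll (0) = 10. Cumulative: 71
Frame 7: OPEN (0+8=8). Cumulative: 79
Frame 8: SPARE (6+4=10). 10 + next roll (3) = 13. Cumulative: 92
Frame 9: OPEN (3+3=6). Cumulative: 98
Frame 10: SPARE. Sum of all frame-10 rolls (7+3+10) = 20. Cumulative: 118

Answer: 20 30 33 41 61 71 79 92 98 118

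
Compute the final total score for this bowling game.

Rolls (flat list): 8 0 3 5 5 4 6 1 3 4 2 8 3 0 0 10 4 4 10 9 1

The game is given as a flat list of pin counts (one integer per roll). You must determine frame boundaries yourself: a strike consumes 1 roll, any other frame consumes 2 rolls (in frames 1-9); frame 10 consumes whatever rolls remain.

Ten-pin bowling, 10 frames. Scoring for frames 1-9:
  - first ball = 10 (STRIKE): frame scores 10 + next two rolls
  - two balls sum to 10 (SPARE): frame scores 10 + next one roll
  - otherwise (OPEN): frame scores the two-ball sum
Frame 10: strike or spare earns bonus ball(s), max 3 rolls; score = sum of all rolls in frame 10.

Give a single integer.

Answer: 97

Derivation:
Frame 1: OPEN (8+0=8). Cumulative: 8
Frame 2: OPEN (3+5=8). Cumulative: 16
Frame 3: OPEN (5+4=9). Cumulative: 25
Frame 4: OPEN (6+1=7). Cumulative: 32
Frame 5: OPEN (3+4=7). Cumulative: 39
Frame 6: SPARE (2+8=10). 10 + next roll (3) = 13. Cumulative: 52
Frame 7: OPEN (3+0=3). Cumulative: 55
Frame 8: SPARE (0+10=10). 10 + next roll (4) = 14. Cumulative: 69
Frame 9: OPEN (4+4=8). Cumulative: 77
Frame 10: STRIKE. Sum of all frame-10 rolls (10+9+1) = 20. Cumulative: 97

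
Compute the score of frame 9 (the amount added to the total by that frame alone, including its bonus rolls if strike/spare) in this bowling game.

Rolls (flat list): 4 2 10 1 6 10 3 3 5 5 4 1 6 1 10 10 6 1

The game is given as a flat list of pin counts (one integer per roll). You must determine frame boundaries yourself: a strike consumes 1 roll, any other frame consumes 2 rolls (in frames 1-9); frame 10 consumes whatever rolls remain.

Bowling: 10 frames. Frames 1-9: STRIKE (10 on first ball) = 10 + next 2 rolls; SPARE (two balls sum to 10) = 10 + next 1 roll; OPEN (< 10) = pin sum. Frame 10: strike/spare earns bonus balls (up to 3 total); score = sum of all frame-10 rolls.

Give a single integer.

Answer: 26

Derivation:
Frame 1: OPEN (4+2=6). Cumulative: 6
Frame 2: STRIKE. 10 + next two rolls (1+6) = 17. Cumulative: 23
Frame 3: OPEN (1+6=7). Cumulative: 30
Frame 4: STRIKE. 10 + next two rolls (3+3) = 16. Cumulative: 46
Frame 5: OPEN (3+3=6). Cumulative: 52
Frame 6: SPARE (5+5=10). 10 + next roll (4) = 14. Cumulative: 66
Frame 7: OPEN (4+1=5). Cumulative: 71
Frame 8: OPEN (6+1=7). Cumulative: 78
Frame 9: STRIKE. 10 + next two rolls (10+6) = 26. Cumulative: 104
Frame 10: STRIKE. Sum of all frame-10 rolls (10+6+1) = 17. Cumulative: 121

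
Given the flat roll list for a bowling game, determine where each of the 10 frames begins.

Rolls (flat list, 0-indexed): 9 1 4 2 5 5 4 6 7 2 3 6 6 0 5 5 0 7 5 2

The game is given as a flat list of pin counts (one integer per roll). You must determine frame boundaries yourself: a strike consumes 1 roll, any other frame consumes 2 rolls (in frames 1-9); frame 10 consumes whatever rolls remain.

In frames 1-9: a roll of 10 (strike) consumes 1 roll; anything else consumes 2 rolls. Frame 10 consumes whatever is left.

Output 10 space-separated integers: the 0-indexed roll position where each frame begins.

Answer: 0 2 4 6 8 10 12 14 16 18

Derivation:
Frame 1 starts at roll index 0: rolls=9,1 (sum=10), consumes 2 rolls
Frame 2 starts at roll index 2: rolls=4,2 (sum=6), consumes 2 rolls
Frame 3 starts at roll index 4: rolls=5,5 (sum=10), consumes 2 rolls
Frame 4 starts at roll index 6: rolls=4,6 (sum=10), consumes 2 rolls
Frame 5 starts at roll index 8: rolls=7,2 (sum=9), consumes 2 rolls
Frame 6 starts at roll index 10: rolls=3,6 (sum=9), consumes 2 rolls
Frame 7 starts at roll index 12: rolls=6,0 (sum=6), consumes 2 rolls
Frame 8 starts at roll index 14: rolls=5,5 (sum=10), consumes 2 rolls
Frame 9 starts at roll index 16: rolls=0,7 (sum=7), consumes 2 rolls
Frame 10 starts at roll index 18: 2 remaining rolls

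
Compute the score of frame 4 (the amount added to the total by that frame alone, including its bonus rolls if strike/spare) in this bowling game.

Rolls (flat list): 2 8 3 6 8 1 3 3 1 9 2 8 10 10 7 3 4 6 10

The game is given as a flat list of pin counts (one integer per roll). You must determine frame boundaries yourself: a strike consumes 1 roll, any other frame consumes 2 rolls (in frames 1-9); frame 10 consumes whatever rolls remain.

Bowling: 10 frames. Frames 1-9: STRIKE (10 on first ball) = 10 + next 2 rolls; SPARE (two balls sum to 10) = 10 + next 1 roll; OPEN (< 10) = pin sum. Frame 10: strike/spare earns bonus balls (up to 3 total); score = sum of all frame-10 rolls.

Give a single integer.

Frame 1: SPARE (2+8=10). 10 + next roll (3) = 13. Cumulative: 13
Frame 2: OPEN (3+6=9). Cumulative: 22
Frame 3: OPEN (8+1=9). Cumulative: 31
Frame 4: OPEN (3+3=6). Cumulative: 37
Frame 5: SPARE (1+9=10). 10 + next roll (2) = 12. Cumulative: 49
Frame 6: SPARE (2+8=10). 10 + next roll (10) = 20. Cumulative: 69

Answer: 6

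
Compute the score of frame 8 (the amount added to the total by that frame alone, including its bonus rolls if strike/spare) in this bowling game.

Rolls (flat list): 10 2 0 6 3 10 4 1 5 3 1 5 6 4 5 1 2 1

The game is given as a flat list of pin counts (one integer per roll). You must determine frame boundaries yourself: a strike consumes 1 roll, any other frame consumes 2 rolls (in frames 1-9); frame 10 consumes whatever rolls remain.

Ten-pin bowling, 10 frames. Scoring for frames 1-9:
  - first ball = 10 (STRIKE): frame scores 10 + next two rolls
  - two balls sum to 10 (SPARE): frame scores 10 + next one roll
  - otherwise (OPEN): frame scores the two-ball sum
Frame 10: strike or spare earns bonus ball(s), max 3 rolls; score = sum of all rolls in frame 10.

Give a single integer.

Frame 1: STRIKE. 10 + next two rolls (2+0) = 12. Cumulative: 12
Frame 2: OPEN (2+0=2). Cumulative: 14
Frame 3: OPEN (6+3=9). Cumulative: 23
Frame 4: STRIKE. 10 + next two rolls (4+1) = 15. Cumulative: 38
Frame 5: OPEN (4+1=5). Cumulative: 43
Frame 6: OPEN (5+3=8). Cumulative: 51
Frame 7: OPEN (1+5=6). Cumulative: 57
Frame 8: SPARE (6+4=10). 10 + next roll (5) = 15. Cumulative: 72
Frame 9: OPEN (5+1=6). Cumulative: 78
Frame 10: OPEN. Sum of all frame-10 rolls (2+1) = 3. Cumulative: 81

Answer: 15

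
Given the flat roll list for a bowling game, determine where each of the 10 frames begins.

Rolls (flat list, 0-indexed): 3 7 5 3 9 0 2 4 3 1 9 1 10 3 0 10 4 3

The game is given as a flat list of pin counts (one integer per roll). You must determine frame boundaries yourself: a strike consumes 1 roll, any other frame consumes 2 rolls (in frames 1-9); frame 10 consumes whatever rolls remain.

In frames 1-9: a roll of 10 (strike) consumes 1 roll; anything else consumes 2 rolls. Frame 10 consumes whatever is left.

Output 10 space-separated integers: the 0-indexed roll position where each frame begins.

Frame 1 starts at roll index 0: rolls=3,7 (sum=10), consumes 2 rolls
Frame 2 starts at roll index 2: rolls=5,3 (sum=8), consumes 2 rolls
Frame 3 starts at roll index 4: rolls=9,0 (sum=9), consumes 2 rolls
Frame 4 starts at roll index 6: rolls=2,4 (sum=6), consumes 2 rolls
Frame 5 starts at roll index 8: rolls=3,1 (sum=4), consumes 2 rolls
Frame 6 starts at roll index 10: rolls=9,1 (sum=10), consumes 2 rolls
Frame 7 starts at roll index 12: roll=10 (strike), consumes 1 roll
Frame 8 starts at roll index 13: rolls=3,0 (sum=3), consumes 2 rolls
Frame 9 starts at roll index 15: roll=10 (strike), consumes 1 roll
Frame 10 starts at roll index 16: 2 remaining rolls

Answer: 0 2 4 6 8 10 12 13 15 16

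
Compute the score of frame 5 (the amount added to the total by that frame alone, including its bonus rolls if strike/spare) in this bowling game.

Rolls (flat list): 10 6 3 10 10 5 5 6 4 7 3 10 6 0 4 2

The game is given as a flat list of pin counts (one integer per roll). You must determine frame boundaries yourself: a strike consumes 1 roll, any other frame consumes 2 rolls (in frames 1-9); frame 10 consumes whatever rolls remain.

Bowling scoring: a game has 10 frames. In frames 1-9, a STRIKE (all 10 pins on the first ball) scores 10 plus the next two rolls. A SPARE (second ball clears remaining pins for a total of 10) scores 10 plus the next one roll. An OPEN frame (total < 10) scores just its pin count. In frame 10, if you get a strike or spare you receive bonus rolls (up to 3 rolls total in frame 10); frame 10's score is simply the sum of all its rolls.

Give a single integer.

Answer: 16

Derivation:
Frame 1: STRIKE. 10 + next two rolls (6+3) = 19. Cumulative: 19
Frame 2: OPEN (6+3=9). Cumulative: 28
Frame 3: STRIKE. 10 + next two rolls (10+5) = 25. Cumulative: 53
Frame 4: STRIKE. 10 + next two rolls (5+5) = 20. Cumulative: 73
Frame 5: SPARE (5+5=10). 10 + next roll (6) = 16. Cumulative: 89
Frame 6: SPARE (6+4=10). 10 + next roll (7) = 17. Cumulative: 106
Frame 7: SPARE (7+3=10). 10 + next roll (10) = 20. Cumulative: 126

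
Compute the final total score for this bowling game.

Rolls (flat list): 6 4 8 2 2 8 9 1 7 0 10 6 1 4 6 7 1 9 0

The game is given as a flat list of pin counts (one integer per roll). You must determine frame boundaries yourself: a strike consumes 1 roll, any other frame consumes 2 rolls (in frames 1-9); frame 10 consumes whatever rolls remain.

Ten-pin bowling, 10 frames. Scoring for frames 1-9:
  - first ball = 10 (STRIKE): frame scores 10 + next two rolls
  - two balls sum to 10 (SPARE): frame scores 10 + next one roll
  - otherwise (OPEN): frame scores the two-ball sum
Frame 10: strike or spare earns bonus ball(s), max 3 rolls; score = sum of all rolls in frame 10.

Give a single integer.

Frame 1: SPARE (6+4=10). 10 + next roll (8) = 18. Cumulative: 18
Frame 2: SPARE (8+2=10). 10 + next roll (2) = 12. Cumulative: 30
Frame 3: SPARE (2+8=10). 10 + next roll (9) = 19. Cumulative: 49
Frame 4: SPARE (9+1=10). 10 + next roll (7) = 17. Cumulative: 66
Frame 5: OPEN (7+0=7). Cumulative: 73
Frame 6: STRIKE. 10 + next two rolls (6+1) = 17. Cumulative: 90
Frame 7: OPEN (6+1=7). Cumulative: 97
Frame 8: SPARE (4+6=10). 10 + next roll (7) = 17. Cumulative: 114
Frame 9: OPEN (7+1=8). Cumulative: 122
Frame 10: OPEN. Sum of all frame-10 rolls (9+0) = 9. Cumulative: 131

Answer: 131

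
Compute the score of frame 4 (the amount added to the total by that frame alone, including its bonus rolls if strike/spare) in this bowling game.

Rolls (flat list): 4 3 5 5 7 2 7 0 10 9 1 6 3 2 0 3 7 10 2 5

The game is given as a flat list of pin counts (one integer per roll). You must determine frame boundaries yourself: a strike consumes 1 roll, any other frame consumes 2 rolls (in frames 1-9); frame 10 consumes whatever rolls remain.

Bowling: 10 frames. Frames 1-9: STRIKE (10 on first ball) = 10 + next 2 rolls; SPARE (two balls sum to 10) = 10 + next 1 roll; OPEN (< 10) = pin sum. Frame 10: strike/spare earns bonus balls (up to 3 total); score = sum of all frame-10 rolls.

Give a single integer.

Answer: 7

Derivation:
Frame 1: OPEN (4+3=7). Cumulative: 7
Frame 2: SPARE (5+5=10). 10 + next roll (7) = 17. Cumulative: 24
Frame 3: OPEN (7+2=9). Cumulative: 33
Frame 4: OPEN (7+0=7). Cumulative: 40
Frame 5: STRIKE. 10 + next two rolls (9+1) = 20. Cumulative: 60
Frame 6: SPARE (9+1=10). 10 + next roll (6) = 16. Cumulative: 76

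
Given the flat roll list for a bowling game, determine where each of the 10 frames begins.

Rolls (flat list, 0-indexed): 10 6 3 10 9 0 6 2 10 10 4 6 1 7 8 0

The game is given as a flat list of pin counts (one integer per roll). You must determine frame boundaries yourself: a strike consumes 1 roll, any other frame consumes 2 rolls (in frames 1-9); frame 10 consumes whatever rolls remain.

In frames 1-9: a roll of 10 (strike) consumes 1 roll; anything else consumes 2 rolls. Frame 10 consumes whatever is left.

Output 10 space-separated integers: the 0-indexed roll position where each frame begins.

Frame 1 starts at roll index 0: roll=10 (strike), consumes 1 roll
Frame 2 starts at roll index 1: rolls=6,3 (sum=9), consumes 2 rolls
Frame 3 starts at roll index 3: roll=10 (strike), consumes 1 roll
Frame 4 starts at roll index 4: rolls=9,0 (sum=9), consumes 2 rolls
Frame 5 starts at roll index 6: rolls=6,2 (sum=8), consumes 2 rolls
Frame 6 starts at roll index 8: roll=10 (strike), consumes 1 roll
Frame 7 starts at roll index 9: roll=10 (strike), consumes 1 roll
Frame 8 starts at roll index 10: rolls=4,6 (sum=10), consumes 2 rolls
Frame 9 starts at roll index 12: rolls=1,7 (sum=8), consumes 2 rolls
Frame 10 starts at roll index 14: 2 remaining rolls

Answer: 0 1 3 4 6 8 9 10 12 14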